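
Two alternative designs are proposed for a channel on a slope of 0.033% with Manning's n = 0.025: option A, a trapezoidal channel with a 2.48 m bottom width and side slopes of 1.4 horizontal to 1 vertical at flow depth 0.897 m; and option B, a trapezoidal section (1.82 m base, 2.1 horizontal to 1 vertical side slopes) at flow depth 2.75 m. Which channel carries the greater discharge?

Channel A: With bottom width b = 2.48 m and side slope z = 1.4: A = (b + zy)y = (2.48 + 1.4×0.897)×0.897 = 3.351 m²; P = b + 2y√(1+z²) = 2.48 + 2×0.897×1.72 = 5.567 m. Hydraulic radius R = A/P = 3.351/5.567 = 0.602 m. Q_A = (1/0.025)·3.351·0.602^(2/3)·√0.00033 = 1.736 m³/s.
Channel B: With bottom width b = 1.82 m and side slope z = 2.1: A = (b + zy)y = (1.82 + 2.1×2.75)×2.75 = 20.89 m²; P = b + 2y√(1+z²) = 1.82 + 2×2.75×2.326 = 14.61 m. Hydraulic radius R = A/P = 20.89/14.61 = 1.429 m. Q_B = (1/0.025)·20.89·1.429^(2/3)·√0.00033 = 19.26 m³/s.
Q_A = 1.736 m³/s vs Q_B = 19.26 m³/s, so channel B carries more.

channel B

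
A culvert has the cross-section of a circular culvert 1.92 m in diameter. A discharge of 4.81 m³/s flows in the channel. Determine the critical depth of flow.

At critical depth, Q² T / (g A³) = 1, i.e. A³/T = Q²/g = 4.81²/9.81 = 2.358.
Try y = 0.881 m: A³/T = 1.138 — too small.
Try y = 1.24 m: A³/T = 4.211 — too large.
Try y = 1.07 m: A³/T = 2.391 — ≈ 2.358.

y_c = 1.07 m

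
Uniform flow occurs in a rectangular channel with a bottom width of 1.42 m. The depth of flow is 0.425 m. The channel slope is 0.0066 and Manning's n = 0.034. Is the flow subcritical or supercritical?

Flow area A = b·y = 1.42 × 0.425 = 0.6035 m². Wetted perimeter P = b + 2y = 1.42 + 2×0.425 = 2.27 m.
Hydraulic radius R = A/P = 0.6035/2.27 = 0.2659 m.
V = (1/n) R^(2/3) √S = (1/0.034) × 0.2659^(2/3) × √0.0066 = 0.9879 m/s. Hydraulic depth D_h = A/T = 0.6035/1.42 = 0.425 m.
Froude number Fr = V/√(g·D_h) = 0.9879/√(9.81×0.425) = 0.484, which is less than 1, so the flow is subcritical.

subcritical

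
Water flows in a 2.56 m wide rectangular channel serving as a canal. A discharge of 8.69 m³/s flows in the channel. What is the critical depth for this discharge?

y_c = 1.06 m

For a rectangular channel, critical depth y_c = (q²/g)^(1/3) where q = Q/b = 8.69/2.56 = 3.395 m²/s.
So y_c = (3.395²/9.81)^(1/3) = 1.06 m.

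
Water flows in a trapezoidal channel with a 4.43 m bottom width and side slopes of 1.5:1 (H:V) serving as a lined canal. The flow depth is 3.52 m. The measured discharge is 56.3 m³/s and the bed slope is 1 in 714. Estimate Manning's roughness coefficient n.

With bottom width b = 4.43 m and side slope z = 1.5: A = (b + zy)y = (4.43 + 1.5×3.52)×3.52 = 34.18 m²; P = b + 2y√(1+z²) = 4.43 + 2×3.52×1.803 = 17.12 m.
Hydraulic radius R = A/P = 34.18/17.12 = 1.996 m.
Rearranging Manning's equation: n = (1/Q) A R^(2/3) S^(1/2) = (1/56.3) × 34.18 × 1.996^(2/3) × √0.001401 = 0.036.

n = 0.036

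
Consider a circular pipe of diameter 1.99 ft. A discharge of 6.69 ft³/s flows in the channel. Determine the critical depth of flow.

At critical depth, Q² T / (g A³) = 1, i.e. A³/T = Q²/g = 6.69²/32.2 = 1.39.
At y = 1.02 ft: A³/T = 2.078 — high.
At y = 0.918 ft: A³/T = 1.389 — ≈ 1.39.

y_c = 0.918 ft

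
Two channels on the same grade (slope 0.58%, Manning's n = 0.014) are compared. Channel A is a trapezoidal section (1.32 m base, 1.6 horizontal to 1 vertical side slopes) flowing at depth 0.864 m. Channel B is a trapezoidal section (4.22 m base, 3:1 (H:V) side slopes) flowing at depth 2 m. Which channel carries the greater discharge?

Channel A: With bottom width b = 1.32 m and side slope z = 1.6: A = (b + zy)y = (1.32 + 1.6×0.864)×0.864 = 2.335 m²; P = b + 2y√(1+z²) = 1.32 + 2×0.864×1.887 = 4.58 m. Hydraulic radius R = A/P = 2.335/4.58 = 0.5098 m. Q_A = (1/0.014)·2.335·0.5098^(2/3)·√0.0058 = 8.105 m³/s.
Channel B: With bottom width b = 4.22 m and side slope z = 3: A = (b + zy)y = (4.22 + 3×2)×2 = 20.44 m²; P = b + 2y√(1+z²) = 4.22 + 2×2×3.162 = 16.87 m. Hydraulic radius R = A/P = 20.44/16.87 = 1.212 m. Q_B = (1/0.014)·20.44·1.212^(2/3)·√0.0058 = 126.4 m³/s.
Q_A = 8.105 m³/s vs Q_B = 126.4 m³/s, so channel B carries more.

channel B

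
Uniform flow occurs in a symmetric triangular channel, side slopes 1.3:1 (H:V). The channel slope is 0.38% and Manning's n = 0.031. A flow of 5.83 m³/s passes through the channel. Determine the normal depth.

y_n = 1.71 m

Manning's equation rearranged: A R^(2/3) = nQ / (1·√S) = 0.031 × 5.83 / (√0.0038) = 2.932.
At y = 1.97 m: A R^(2/3) = 4.278 — too large.
At y = 1.29 m: A R^(2/3) = 1.383 — too small.
At y = 1.71 m: A R^(2/3) = 2.933 — ≈ 2.932.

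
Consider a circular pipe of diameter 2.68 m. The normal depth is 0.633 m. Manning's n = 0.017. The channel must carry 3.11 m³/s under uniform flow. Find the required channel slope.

S = 0.01

For a circular section of diameter D = 2.68 m at depth y = 0.633 m, the central angle is θ = 2 arccos(1 − 2y/D) = 2.03 rad. Then A = (D²/8)(θ − sin θ) = 1.018 m² and P = Dθ/2 = 2.72 m.
Hydraulic radius R = A/P = 1.018/2.72 = 0.3741 m.
From Manning's equation, S = [nQ / (1 A R^(2/3))]² = [0.017 × 3.11 / (1 × 1.018 × 0.3741^(2/3))]² = 0.01.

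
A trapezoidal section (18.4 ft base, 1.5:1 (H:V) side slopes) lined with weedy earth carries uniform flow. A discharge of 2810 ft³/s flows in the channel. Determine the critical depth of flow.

At critical depth, Q² T / (g A³) = 1, i.e. A³/T = Q²/g = 2810²/32.2 = 245200.
Trying y = 6.03 ft: A³/T = 124200 — low.
Trying y = 7.96 ft: A³/T = 333200 — high.
Trying y = 7.31 ft: A³/T = 245300 — ≈ 245200.

y_c = 7.31 ft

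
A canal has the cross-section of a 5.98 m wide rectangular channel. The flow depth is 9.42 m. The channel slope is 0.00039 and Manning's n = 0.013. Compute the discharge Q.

Q = 148 m³/s

Flow area A = b·y = 5.98 × 9.42 = 56.33 m². Wetted perimeter P = b + 2y = 5.98 + 2×9.42 = 24.82 m.
Hydraulic radius R = A/P = 56.33/24.82 = 2.27 m.
Manning's equation: Q = (1/n) A R^(2/3) S^(1/2) = (1/0.013) × 56.33 × 2.27^(2/3) × 0.00039^(1/2) = 148 m³/s.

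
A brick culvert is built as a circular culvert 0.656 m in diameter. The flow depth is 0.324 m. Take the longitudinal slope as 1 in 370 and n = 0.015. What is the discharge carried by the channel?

Q = 0.172 m³/s

For a circular section of diameter D = 0.656 m at depth y = 0.324 m, the central angle is θ = 2 arccos(1 − 2y/D) = 3.117 rad. Then A = (D²/8)(θ − sin θ) = 0.1664 m² and P = Dθ/2 = 1.022 m.
Hydraulic radius R = A/P = 0.1664/1.022 = 0.1627 m.
Manning's equation: Q = (1/n) A R^(2/3) S^(1/2) = (1/0.015) × 0.1664 × 0.1627^(2/3) × 0.002703^(1/2) = 0.172 m³/s.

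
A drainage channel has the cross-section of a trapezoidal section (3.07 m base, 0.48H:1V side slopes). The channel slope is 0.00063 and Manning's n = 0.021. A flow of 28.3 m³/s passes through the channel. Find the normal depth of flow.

y_n = 3.64 m

Manning's equation rearranged: A R^(2/3) = nQ / (1·√S) = 0.021 × 28.3 / (√0.00063) = 23.68.
Try y = 2.6 m: A R^(2/3) = 13.17 — low.
Try y = 3.93 m: A R^(2/3) = 27.22 — high.
Try y = 3.64 m: A R^(2/3) = 23.72 — matches.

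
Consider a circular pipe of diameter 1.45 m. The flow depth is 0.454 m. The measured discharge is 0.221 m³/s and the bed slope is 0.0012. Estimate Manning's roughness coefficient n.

For a circular section of diameter D = 1.45 m at depth y = 0.454 m, the central angle is θ = 2 arccos(1 − 2y/D) = 2.375 rad. Then A = (D²/8)(θ − sin θ) = 0.4421 m² and P = Dθ/2 = 1.722 m.
Hydraulic radius R = A/P = 0.4421/1.722 = 0.2567 m.
Rearranging Manning's equation: n = (1/Q) A R^(2/3) S^(1/2) = (1/0.221) × 0.4421 × 0.2567^(2/3) × √0.0012 = 0.028.

n = 0.028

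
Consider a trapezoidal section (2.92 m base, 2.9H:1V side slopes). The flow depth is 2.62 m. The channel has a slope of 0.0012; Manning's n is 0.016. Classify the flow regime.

With bottom width b = 2.92 m and side slope z = 2.9: A = (b + zy)y = (2.92 + 2.9×2.62)×2.62 = 27.56 m²; P = b + 2y√(1+z²) = 2.92 + 2×2.62×3.068 = 18.99 m.
Hydraulic radius R = A/P = 27.56/18.99 = 1.451 m.
V = (1/n) R^(2/3) √S = (1/0.016) × 1.451^(2/3) × √0.0012 = 2.775 m/s. Hydraulic depth D_h = A/T = 27.56/18.12 = 1.521 m.
Froude number Fr = V/√(g·D_h) = 2.775/√(9.81×1.521) = 0.718, which is less than 1, so the flow is subcritical.

subcritical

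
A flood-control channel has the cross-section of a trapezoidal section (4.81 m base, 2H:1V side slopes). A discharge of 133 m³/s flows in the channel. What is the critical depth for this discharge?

At critical depth, Q² T / (g A³) = 1, i.e. A³/T = Q²/g = 133²/9.81 = 1803.
Try y = 3.33 m: A³/T = 3073 — high.
Try y = 2.46 m: A³/T = 936.1 — low.
Try y = 2.91 m: A³/T = 1799 — matches.

y_c = 2.91 m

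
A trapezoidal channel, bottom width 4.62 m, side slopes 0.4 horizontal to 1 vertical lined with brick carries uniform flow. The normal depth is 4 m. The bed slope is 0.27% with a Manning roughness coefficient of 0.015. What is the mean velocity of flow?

V = 5.28 m/s

With bottom width b = 4.62 m and side slope z = 0.4: A = (b + zy)y = (4.62 + 0.4×4)×4 = 24.88 m²; P = b + 2y√(1+z²) = 4.62 + 2×4×1.077 = 13.24 m.
Hydraulic radius R = A/P = 24.88/13.24 = 1.88 m.
From Manning's equation, V = (1/n) R^(2/3) S^(1/2) = (1/0.015) × 1.88^(2/3) × 0.0027^(1/2) = 5.28 m/s.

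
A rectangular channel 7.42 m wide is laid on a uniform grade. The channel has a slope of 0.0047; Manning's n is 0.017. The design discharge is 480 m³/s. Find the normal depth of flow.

y_n = 8.52 m

Manning's equation rearranged: A R^(2/3) = nQ / (1·√S) = 0.017 × 480 / (√0.0047) = 119.
Trying y = 10.6 m: A R^(2/3) = 154.3 — over.
Trying y = 7.16 m: A R^(2/3) = 96.39 — short.
Trying y = 8.52 m: A R^(2/3) = 119.1 — ≈ 119.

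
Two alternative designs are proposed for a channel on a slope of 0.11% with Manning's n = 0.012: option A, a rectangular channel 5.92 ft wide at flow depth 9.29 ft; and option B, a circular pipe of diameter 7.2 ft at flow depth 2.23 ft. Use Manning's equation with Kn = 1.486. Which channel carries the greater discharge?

channel A

Channel A: Flow area A = b·y = 5.92 × 9.29 = 55 ft². Wetted perimeter P = b + 2y = 5.92 + 2×9.29 = 24.5 ft. Hydraulic radius R = A/P = 55/24.5 = 2.245 ft. Q_A = (1.486/0.012)·55·2.245^(2/3)·√0.0011 = 387.2 ft³/s.
Channel B: For a circular section of diameter D = 7.2 ft at depth y = 2.23 ft, the central angle is θ = 2 arccos(1 − 2y/D) = 2.361 rad. Then A = (D²/8)(θ − sin θ) = 10.74 ft² and P = Dθ/2 = 8.499 ft. Hydraulic radius R = A/P = 10.74/8.499 = 1.263 ft. Q_B = (1.486/0.012)·10.74·1.263^(2/3)·√0.0011 = 51.54 ft³/s.
Q_A = 387.2 ft³/s vs Q_B = 51.54 ft³/s, so channel A carries more.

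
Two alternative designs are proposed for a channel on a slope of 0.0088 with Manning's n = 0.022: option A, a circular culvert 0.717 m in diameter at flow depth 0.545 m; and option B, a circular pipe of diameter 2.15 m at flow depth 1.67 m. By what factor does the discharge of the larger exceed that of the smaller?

19.1

Channel A: For a circular section of diameter D = 0.717 m at depth y = 0.545 m, the central angle is θ = 2 arccos(1 − 2y/D) = 4.236 rad. Then A = (D²/8)(θ − sin θ) = 0.3293 m² and P = Dθ/2 = 1.519 m. Hydraulic radius R = A/P = 0.3293/1.519 = 0.2169 m. Q_A = (1/0.022)·0.3293·0.2169^(2/3)·√0.0088 = 0.5068 m³/s.
Channel B: For a circular section of diameter D = 2.15 m at depth y = 1.67 m, the central angle is θ = 2 arccos(1 − 2y/D) = 4.315 rad. Then A = (D²/8)(θ − sin θ) = 3.026 m² and P = Dθ/2 = 4.638 m. Hydraulic radius R = A/P = 3.026/4.638 = 0.6524 m. Q_B = (1/0.022)·3.026·0.6524^(2/3)·√0.0088 = 9.705 m³/s.
The larger discharge is 9.705 m³/s and the smaller is 0.5068 m³/s; the ratio is 19.1.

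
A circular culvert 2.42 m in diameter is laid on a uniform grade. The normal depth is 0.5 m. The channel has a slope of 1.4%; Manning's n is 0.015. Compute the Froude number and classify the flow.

supercritical

For a circular section of diameter D = 2.42 m at depth y = 0.5 m, the central angle is θ = 2 arccos(1 − 2y/D) = 1.887 rad. Then A = (D²/8)(θ − sin θ) = 0.6861 m² and P = Dθ/2 = 2.284 m.
Hydraulic radius R = A/P = 0.6861/2.284 = 0.3004 m.
V = (1/n) R^(2/3) √S = (1/0.015) × 0.3004^(2/3) × √0.014 = 3.538 m/s. Hydraulic depth D_h = A/T = 0.6861/1.96 = 0.3501 m.
Froude number Fr = V/√(g·D_h) = 3.538/√(9.81×0.3501) = 1.91, which is greater than 1, so the flow is supercritical.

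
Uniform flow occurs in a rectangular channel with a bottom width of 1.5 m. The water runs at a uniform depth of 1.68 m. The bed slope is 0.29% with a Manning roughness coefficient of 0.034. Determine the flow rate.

Flow area A = b·y = 1.5 × 1.68 = 2.52 m². Wetted perimeter P = b + 2y = 1.5 + 2×1.68 = 4.86 m.
Hydraulic radius R = A/P = 2.52/4.86 = 0.5185 m.
Manning's equation: Q = (1/n) A R^(2/3) S^(1/2) = (1/0.034) × 2.52 × 0.5185^(2/3) × 0.0029^(1/2) = 2.58 m³/s.

Q = 2.58 m³/s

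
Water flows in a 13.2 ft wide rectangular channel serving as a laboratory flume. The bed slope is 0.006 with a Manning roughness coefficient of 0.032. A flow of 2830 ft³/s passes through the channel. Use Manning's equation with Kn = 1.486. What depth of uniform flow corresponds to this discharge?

y_n = 20.4 ft

Manning's equation rearranged: A R^(2/3) = nQ / (1.486·√S) = 0.032 × 2830 / (1.486 × √0.006) = 786.8.
At y = 16.8 ft: A R^(2/3) = 625.6 — low.
At y = 20.4 ft: A R^(2/3) = 786 — matches.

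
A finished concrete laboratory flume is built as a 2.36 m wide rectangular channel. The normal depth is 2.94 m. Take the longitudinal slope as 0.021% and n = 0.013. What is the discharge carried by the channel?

Q = 6.9 m³/s

Flow area A = b·y = 2.36 × 2.94 = 6.938 m². Wetted perimeter P = b + 2y = 2.36 + 2×2.94 = 8.24 m.
Hydraulic radius R = A/P = 6.938/8.24 = 0.842 m.
Manning's equation: Q = (1/n) A R^(2/3) S^(1/2) = (1/0.013) × 6.938 × 0.842^(2/3) × 0.00021^(1/2) = 6.9 m³/s.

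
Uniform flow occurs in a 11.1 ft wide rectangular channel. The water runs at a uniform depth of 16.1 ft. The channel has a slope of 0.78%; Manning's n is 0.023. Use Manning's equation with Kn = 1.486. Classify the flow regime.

Flow area A = b·y = 11.1 × 16.1 = 178.7 ft². Wetted perimeter P = b + 2y = 11.1 + 2×16.1 = 43.3 ft.
Hydraulic radius R = A/P = 178.7/43.3 = 4.127 ft.
V = (1.486/n) R^(2/3) √S = (1.486/0.023) × 4.127^(2/3) × √0.0078 = 14.68 ft/s. Hydraulic depth D_h = A/T = 178.7/11.1 = 16.1 ft.
Froude number Fr = V/√(g·D_h) = 14.68/√(32.2×16.1) = 0.645, which is less than 1, so the flow is subcritical.

subcritical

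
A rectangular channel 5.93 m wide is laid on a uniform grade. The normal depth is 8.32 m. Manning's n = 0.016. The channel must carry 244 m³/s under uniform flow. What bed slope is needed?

Flow area A = b·y = 5.93 × 8.32 = 49.34 m². Wetted perimeter P = b + 2y = 5.93 + 2×8.32 = 22.57 m.
Hydraulic radius R = A/P = 49.34/22.57 = 2.186 m.
From Manning's equation, S = [nQ / (1 A R^(2/3))]² = [0.016 × 244 / (1 × 49.34 × 2.186^(2/3))]² = 0.00221.

S = 0.00221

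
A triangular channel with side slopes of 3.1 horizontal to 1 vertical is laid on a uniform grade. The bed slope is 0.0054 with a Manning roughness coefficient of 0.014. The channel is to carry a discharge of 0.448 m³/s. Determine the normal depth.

Manning's equation rearranged: A R^(2/3) = nQ / (1·√S) = 0.014 × 0.448 / (√0.0054) = 0.08535.
Trying y = 0.248 m: A R^(2/3) = 0.04587 — low.
Trying y = 0.313 m: A R^(2/3) = 0.08534 — close enough.

y_n = 0.313 m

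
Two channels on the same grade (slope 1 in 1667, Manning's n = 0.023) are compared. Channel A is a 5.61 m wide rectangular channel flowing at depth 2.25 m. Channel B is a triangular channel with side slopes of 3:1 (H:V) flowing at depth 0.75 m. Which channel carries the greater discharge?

channel A

Channel A: Flow area A = b·y = 5.61 × 2.25 = 12.62 m². Wetted perimeter P = b + 2y = 5.61 + 2×2.25 = 10.11 m. Hydraulic radius R = A/P = 12.62/10.11 = 1.249 m. Q_A = (1/0.023)·12.62·1.249^(2/3)·√0.0005999 = 15.59 m³/s.
Channel B: For a triangular section with side slope z = 3: A = zy² = 3×0.75² = 1.688 m²; P = 2y√(1+z²) = 2×0.75×3.162 = 4.743 m. Hydraulic radius R = A/P = 1.688/4.743 = 0.3558 m. Q_B = (1/0.023)·1.688·0.3558^(2/3)·√0.0005999 = 0.9022 m³/s.
Q_A = 15.59 m³/s vs Q_B = 0.9022 m³/s, so channel A carries more.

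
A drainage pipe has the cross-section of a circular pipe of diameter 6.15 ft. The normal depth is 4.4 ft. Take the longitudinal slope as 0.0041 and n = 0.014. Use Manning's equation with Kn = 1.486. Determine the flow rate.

Q = 232 ft³/s

For a circular section of diameter D = 6.15 ft at depth y = 4.4 ft, the central angle is θ = 2 arccos(1 − 2y/D) = 4.033 rad. Then A = (D²/8)(θ − sin θ) = 22.74 ft² and P = Dθ/2 = 12.4 ft.
Hydraulic radius R = A/P = 22.74/12.4 = 1.834 ft.
Manning's equation: Q = (1.486/n) A R^(2/3) S^(1/2) = (1.486/0.014) × 22.74 × 1.834^(2/3) × 0.0041^(1/2) = 232 ft³/s.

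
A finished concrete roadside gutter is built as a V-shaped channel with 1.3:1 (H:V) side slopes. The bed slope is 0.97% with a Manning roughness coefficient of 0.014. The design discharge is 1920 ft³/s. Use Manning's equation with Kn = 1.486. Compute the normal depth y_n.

Manning's equation rearranged: A R^(2/3) = nQ / (1.486·√S) = 0.014 × 1920 / (1.486 × √0.0097) = 183.7.
Try y = 9.26 ft: A R^(2/3) = 265.2 — over.
Try y = 7.05 ft: A R^(2/3) = 128.2 — short.
Try y = 8.07 ft: A R^(2/3) = 183.8 — ≈ 183.7.

y_n = 8.07 ft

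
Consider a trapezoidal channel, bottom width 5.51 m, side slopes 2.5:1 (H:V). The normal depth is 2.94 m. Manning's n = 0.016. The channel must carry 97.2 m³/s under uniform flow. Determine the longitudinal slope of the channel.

With bottom width b = 5.51 m and side slope z = 2.5: A = (b + zy)y = (5.51 + 2.5×2.94)×2.94 = 37.81 m²; P = b + 2y√(1+z²) = 5.51 + 2×2.94×2.693 = 21.34 m.
Hydraulic radius R = A/P = 37.81/21.34 = 1.772 m.
From Manning's equation, S = [nQ / (1 A R^(2/3))]² = [0.016 × 97.2 / (1 × 37.81 × 1.772^(2/3))]² = 0.000789.

S = 0.000789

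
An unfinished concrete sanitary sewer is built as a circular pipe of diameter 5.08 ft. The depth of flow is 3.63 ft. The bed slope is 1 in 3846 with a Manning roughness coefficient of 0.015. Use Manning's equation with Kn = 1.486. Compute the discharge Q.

Q = 32.6 ft³/s

For a circular section of diameter D = 5.08 ft at depth y = 3.63 ft, the central angle is θ = 2 arccos(1 − 2y/D) = 4.029 rad. Then A = (D²/8)(θ − sin θ) = 15.5 ft² and P = Dθ/2 = 10.23 ft.
Hydraulic radius R = A/P = 15.5/10.23 = 1.514 ft.
Manning's equation: Q = (1.486/n) A R^(2/3) S^(1/2) = (1.486/0.015) × 15.5 × 1.514^(2/3) × 0.00026^(1/2) = 32.6 ft³/s.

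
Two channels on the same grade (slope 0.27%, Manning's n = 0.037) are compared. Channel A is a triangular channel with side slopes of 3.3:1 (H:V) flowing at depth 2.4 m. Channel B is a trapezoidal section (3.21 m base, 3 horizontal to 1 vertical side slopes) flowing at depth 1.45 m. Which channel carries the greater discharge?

Channel A: For a triangular section with side slope z = 3.3: A = zy² = 3.3×2.4² = 19.01 m²; P = 2y√(1+z²) = 2×2.4×3.448 = 16.55 m. Hydraulic radius R = A/P = 19.01/16.55 = 1.148 m. Q_A = (1/0.037)·19.01·1.148^(2/3)·√0.0027 = 29.27 m³/s.
Channel B: With bottom width b = 3.21 m and side slope z = 3: A = (b + zy)y = (3.21 + 3×1.45)×1.45 = 10.96 m²; P = b + 2y√(1+z²) = 3.21 + 2×1.45×3.162 = 12.38 m. Hydraulic radius R = A/P = 10.96/12.38 = 0.8854 m. Q_B = (1/0.037)·10.96·0.8854^(2/3)·√0.0027 = 14.19 m³/s.
Q_A = 29.27 m³/s vs Q_B = 14.19 m³/s, so channel A carries more.

channel A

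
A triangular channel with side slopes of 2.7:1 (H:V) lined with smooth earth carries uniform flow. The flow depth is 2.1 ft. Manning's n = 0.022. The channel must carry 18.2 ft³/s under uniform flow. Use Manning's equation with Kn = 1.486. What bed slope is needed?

S = 0.000523

For a triangular section with side slope z = 2.7: A = zy² = 2.7×2.1² = 11.91 ft²; P = 2y√(1+z²) = 2×2.1×2.879 = 12.09 ft.
Hydraulic radius R = A/P = 11.91/12.09 = 0.9846 ft.
From Manning's equation, S = [nQ / (1.486 A R^(2/3))]² = [0.022 × 18.2 / (1.486 × 11.91 × 0.9846^(2/3))]² = 0.000523.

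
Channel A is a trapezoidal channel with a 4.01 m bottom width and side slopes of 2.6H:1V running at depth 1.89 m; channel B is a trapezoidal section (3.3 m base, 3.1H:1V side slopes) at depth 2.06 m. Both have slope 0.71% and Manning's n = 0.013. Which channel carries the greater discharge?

channel B

Channel A: With bottom width b = 4.01 m and side slope z = 2.6: A = (b + zy)y = (4.01 + 2.6×1.89)×1.89 = 16.87 m²; P = b + 2y√(1+z²) = 4.01 + 2×1.89×2.786 = 14.54 m. Hydraulic radius R = A/P = 16.87/14.54 = 1.16 m. Q_A = (1/0.013)·16.87·1.16^(2/3)·√0.0071 = 120.7 m³/s.
Channel B: With bottom width b = 3.3 m and side slope z = 3.1: A = (b + zy)y = (3.3 + 3.1×2.06)×2.06 = 19.95 m²; P = b + 2y√(1+z²) = 3.3 + 2×2.06×3.257 = 16.72 m. Hydraulic radius R = A/P = 19.95/16.72 = 1.193 m. Q_B = (1/0.013)·19.95·1.193^(2/3)·√0.0071 = 145.5 m³/s.
Q_A = 120.7 m³/s vs Q_B = 145.5 m³/s, so channel B carries more.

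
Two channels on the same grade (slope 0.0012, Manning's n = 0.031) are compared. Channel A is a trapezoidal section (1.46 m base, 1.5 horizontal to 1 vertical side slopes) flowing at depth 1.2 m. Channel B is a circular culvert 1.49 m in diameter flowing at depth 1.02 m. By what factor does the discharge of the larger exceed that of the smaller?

Channel A: With bottom width b = 1.46 m and side slope z = 1.5: A = (b + zy)y = (1.46 + 1.5×1.2)×1.2 = 3.912 m²; P = b + 2y√(1+z²) = 1.46 + 2×1.2×1.803 = 5.787 m. Hydraulic radius R = A/P = 3.912/5.787 = 0.676 m. Q_A = (1/0.031)·3.912·0.676^(2/3)·√0.0012 = 3.367 m³/s.
Channel B: For a circular section of diameter D = 1.49 m at depth y = 1.02 m, the central angle is θ = 2 arccos(1 − 2y/D) = 3.898 rad. Then A = (D²/8)(θ − sin θ) = 1.272 m² and P = Dθ/2 = 2.904 m. Hydraulic radius R = A/P = 1.272/2.904 = 0.4381 m. Q_B = (1/0.031)·1.272·0.4381^(2/3)·√0.0012 = 0.8199 m³/s.
The larger discharge is 3.367 m³/s and the smaller is 0.8199 m³/s; the ratio is 4.11.

4.11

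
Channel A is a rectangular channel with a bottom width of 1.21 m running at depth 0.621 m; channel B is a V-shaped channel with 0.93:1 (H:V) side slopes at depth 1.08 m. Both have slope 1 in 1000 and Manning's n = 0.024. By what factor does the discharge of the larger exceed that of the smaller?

1.63

Channel A: Flow area A = b·y = 1.21 × 0.621 = 0.7514 m². Wetted perimeter P = b + 2y = 1.21 + 2×0.621 = 2.452 m. Hydraulic radius R = A/P = 0.7514/2.452 = 0.3064 m. Q_A = (1/0.024)·0.7514·0.3064^(2/3)·√0.001 = 0.45 m³/s.
Channel B: For a triangular section with side slope z = 0.93: A = zy² = 0.93×1.08² = 1.085 m²; P = 2y√(1+z²) = 2×1.08×1.366 = 2.95 m. Hydraulic radius R = A/P = 1.085/2.95 = 0.3677 m. Q_B = (1/0.024)·1.085·0.3677^(2/3)·√0.001 = 0.7336 m³/s.
The larger discharge is 0.7336 m³/s and the smaller is 0.45 m³/s; the ratio is 1.63.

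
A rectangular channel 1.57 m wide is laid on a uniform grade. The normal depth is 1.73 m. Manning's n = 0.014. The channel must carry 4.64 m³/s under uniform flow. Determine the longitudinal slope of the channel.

S = 0.0013

Flow area A = b·y = 1.57 × 1.73 = 2.716 m². Wetted perimeter P = b + 2y = 1.57 + 2×1.73 = 5.03 m.
Hydraulic radius R = A/P = 2.716/5.03 = 0.54 m.
From Manning's equation, S = [nQ / (1 A R^(2/3))]² = [0.014 × 4.64 / (1 × 2.716 × 0.54^(2/3))]² = 0.0013.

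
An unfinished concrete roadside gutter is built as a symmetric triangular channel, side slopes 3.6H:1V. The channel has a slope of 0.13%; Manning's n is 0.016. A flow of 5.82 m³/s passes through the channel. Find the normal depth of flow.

y_n = 1.06 m

Manning's equation rearranged: A R^(2/3) = nQ / (1·√S) = 0.016 × 5.82 / (√0.0013) = 2.583.
At y = 1.29 m: A R^(2/3) = 4.363 — over.
At y = 0.732 m: A R^(2/3) = 0.9628 — short.
At y = 1.06 m: A R^(2/3) = 2.584 — ≈ 2.583.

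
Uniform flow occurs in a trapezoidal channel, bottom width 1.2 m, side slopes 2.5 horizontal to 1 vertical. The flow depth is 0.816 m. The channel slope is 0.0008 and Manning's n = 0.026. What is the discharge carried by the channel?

With bottom width b = 1.2 m and side slope z = 2.5: A = (b + zy)y = (1.2 + 2.5×0.816)×0.816 = 2.644 m²; P = b + 2y√(1+z²) = 1.2 + 2×0.816×2.693 = 5.594 m.
Hydraulic radius R = A/P = 2.644/5.594 = 0.4726 m.
Manning's equation: Q = (1/n) A R^(2/3) S^(1/2) = (1/0.026) × 2.644 × 0.4726^(2/3) × 0.0008^(1/2) = 1.75 m³/s.

Q = 1.75 m³/s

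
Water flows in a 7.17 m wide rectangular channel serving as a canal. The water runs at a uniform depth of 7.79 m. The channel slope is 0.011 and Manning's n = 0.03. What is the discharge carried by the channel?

Q = 355 m³/s

Flow area A = b·y = 7.17 × 7.79 = 55.85 m². Wetted perimeter P = b + 2y = 7.17 + 2×7.79 = 22.75 m.
Hydraulic radius R = A/P = 55.85/22.75 = 2.455 m.
Manning's equation: Q = (1/n) A R^(2/3) S^(1/2) = (1/0.03) × 55.85 × 2.455^(2/3) × 0.011^(1/2) = 355 m³/s.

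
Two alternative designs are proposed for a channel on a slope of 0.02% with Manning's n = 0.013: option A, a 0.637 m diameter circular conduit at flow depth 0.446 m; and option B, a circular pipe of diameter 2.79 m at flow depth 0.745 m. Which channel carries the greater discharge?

channel B

Channel A: For a circular section of diameter D = 0.637 m at depth y = 0.446 m, the central angle is θ = 2 arccos(1 − 2y/D) = 3.965 rad. Then A = (D²/8)(θ − sin θ) = 0.2383 m² and P = Dθ/2 = 1.263 m. Hydraulic radius R = A/P = 0.2383/1.263 = 0.1887 m. Q_A = (1/0.013)·0.2383·0.1887^(2/3)·√0.0002 = 0.0853 m³/s.
Channel B: For a circular section of diameter D = 2.79 m at depth y = 0.745 m, the central angle is θ = 2 arccos(1 − 2y/D) = 2.172 rad. Then A = (D²/8)(θ − sin θ) = 1.311 m² and P = Dθ/2 = 3.03 m. Hydraulic radius R = A/P = 1.311/3.03 = 0.4327 m. Q_B = (1/0.013)·1.311·0.4327^(2/3)·√0.0002 = 0.8161 m³/s.
Q_A = 0.0853 m³/s vs Q_B = 0.8161 m³/s, so channel B carries more.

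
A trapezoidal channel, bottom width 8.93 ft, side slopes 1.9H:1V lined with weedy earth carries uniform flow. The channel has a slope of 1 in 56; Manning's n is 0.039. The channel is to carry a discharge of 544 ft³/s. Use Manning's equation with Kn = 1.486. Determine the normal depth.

Manning's equation rearranged: A R^(2/3) = nQ / (1.486·√S) = 0.039 × 544 / (1.486 × √0.01786) = 106.8.
At y = 3.08 ft: A R^(2/3) = 73.59 — short.
At y = 3.73 ft: A R^(2/3) = 106.9 — close enough.

y_n = 3.73 ft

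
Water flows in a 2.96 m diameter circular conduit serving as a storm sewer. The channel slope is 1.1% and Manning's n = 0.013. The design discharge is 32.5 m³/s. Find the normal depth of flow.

y_n = 1.85 m

Manning's equation rearranged: A R^(2/3) = nQ / (1·√S) = 0.013 × 32.5 / (√0.011) = 4.028.
Trying y = 2.21 m: A R^(2/3) = 5.107 — high.
Trying y = 1.33 m: A R^(2/3) = 2.339 — low.
Trying y = 1.85 m: A R^(2/3) = 4.022 — matches.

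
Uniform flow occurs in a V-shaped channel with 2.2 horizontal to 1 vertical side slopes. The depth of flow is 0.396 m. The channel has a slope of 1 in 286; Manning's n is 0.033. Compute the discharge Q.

Q = 0.197 m³/s

For a triangular section with side slope z = 2.2: A = zy² = 2.2×0.396² = 0.345 m²; P = 2y√(1+z²) = 2×0.396×2.417 = 1.914 m.
Hydraulic radius R = A/P = 0.345/1.914 = 0.1803 m.
Manning's equation: Q = (1/n) A R^(2/3) S^(1/2) = (1/0.033) × 0.345 × 0.1803^(2/3) × 0.003497^(1/2) = 0.197 m³/s.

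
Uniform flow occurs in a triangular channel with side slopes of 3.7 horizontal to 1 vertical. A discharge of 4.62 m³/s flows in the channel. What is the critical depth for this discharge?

y_c = 0.795 m

At critical depth, Q² T / (g A³) = 1, i.e. A³/T = Q²/g = 4.62²/9.81 = 2.176.
At y = 0.681 m: A³/T = 1.003 — too small.
At y = 0.875 m: A³/T = 3.511 — too large.
At y = 0.795 m: A³/T = 2.174 — ≈ 2.176.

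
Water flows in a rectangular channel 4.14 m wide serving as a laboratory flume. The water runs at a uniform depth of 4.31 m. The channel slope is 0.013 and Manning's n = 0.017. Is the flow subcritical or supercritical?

supercritical

Flow area A = b·y = 4.14 × 4.31 = 17.84 m². Wetted perimeter P = b + 2y = 4.14 + 2×4.31 = 12.76 m.
Hydraulic radius R = A/P = 17.84/12.76 = 1.398 m.
V = (1/n) R^(2/3) √S = (1/0.017) × 1.398^(2/3) × √0.013 = 8.387 m/s. Hydraulic depth D_h = A/T = 17.84/4.14 = 4.31 m.
Froude number Fr = V/√(g·D_h) = 8.387/√(9.81×4.31) = 1.29, which is greater than 1, so the flow is supercritical.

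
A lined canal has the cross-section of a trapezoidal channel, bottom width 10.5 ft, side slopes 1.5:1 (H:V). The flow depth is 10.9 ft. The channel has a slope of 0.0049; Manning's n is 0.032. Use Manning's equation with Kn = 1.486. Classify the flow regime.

With bottom width b = 10.5 ft and side slope z = 1.5: A = (b + zy)y = (10.5 + 1.5×10.9)×10.9 = 292.7 ft²; P = b + 2y√(1+z²) = 10.5 + 2×10.9×1.803 = 49.8 ft.
Hydraulic radius R = A/P = 292.7/49.8 = 5.877 ft.
V = (1.486/n) R^(2/3) √S = (1.486/0.032) × 5.877^(2/3) × √0.0049 = 10.59 ft/s. Hydraulic depth D_h = A/T = 292.7/43.2 = 6.775 ft.
Froude number Fr = V/√(g·D_h) = 10.59/√(32.2×6.775) = 0.717, which is less than 1, so the flow is subcritical.

subcritical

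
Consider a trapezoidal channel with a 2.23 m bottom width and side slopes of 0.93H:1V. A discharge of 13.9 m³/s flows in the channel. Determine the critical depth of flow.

y_c = 1.31 m

At critical depth, Q² T / (g A³) = 1, i.e. A³/T = Q²/g = 13.9²/9.81 = 19.7.
Trying y = 1.61 m: A³/T = 41.36 — high.
Trying y = 0.982 m: A³/T = 7.25 — low.
Trying y = 1.31 m: A³/T = 19.75 — ≈ 19.7.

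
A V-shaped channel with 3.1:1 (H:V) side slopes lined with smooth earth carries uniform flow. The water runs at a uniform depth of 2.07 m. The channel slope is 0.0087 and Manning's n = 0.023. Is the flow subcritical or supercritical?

For a triangular section with side slope z = 3.1: A = zy² = 3.1×2.07² = 13.28 m²; P = 2y√(1+z²) = 2×2.07×3.257 = 13.49 m.
Hydraulic radius R = A/P = 13.28/13.49 = 0.985 m.
V = (1/n) R^(2/3) √S = (1/0.023) × 0.985^(2/3) × √0.0087 = 4.015 m/s. Hydraulic depth D_h = A/T = 13.28/12.83 = 1.035 m.
Froude number Fr = V/√(g·D_h) = 4.015/√(9.81×1.035) = 1.26, which is greater than 1, so the flow is supercritical.

supercritical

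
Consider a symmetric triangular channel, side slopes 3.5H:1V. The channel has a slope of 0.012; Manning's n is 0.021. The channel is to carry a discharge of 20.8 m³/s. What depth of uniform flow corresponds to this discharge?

Manning's equation rearranged: A R^(2/3) = nQ / (1·√S) = 0.021 × 20.8 / (√0.012) = 3.987.
At y = 1.41 m: A R^(2/3) = 5.37 — high.
At y = 0.861 m: A R^(2/3) = 1.441 — low.
At y = 1.26 m: A R^(2/3) = 3.978 — close enough.

y_n = 1.26 m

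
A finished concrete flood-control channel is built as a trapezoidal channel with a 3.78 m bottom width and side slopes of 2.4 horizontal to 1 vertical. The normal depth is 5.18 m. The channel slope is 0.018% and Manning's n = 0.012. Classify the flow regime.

With bottom width b = 3.78 m and side slope z = 2.4: A = (b + zy)y = (3.78 + 2.4×5.18)×5.18 = 83.98 m²; P = b + 2y√(1+z²) = 3.78 + 2×5.18×2.6 = 30.72 m.
Hydraulic radius R = A/P = 83.98/30.72 = 2.734 m.
V = (1/n) R^(2/3) √S = (1/0.012) × 2.734^(2/3) × √0.00018 = 2.186 m/s. Hydraulic depth D_h = A/T = 83.98/28.64 = 2.932 m.
Froude number Fr = V/√(g·D_h) = 2.186/√(9.81×2.932) = 0.408, which is less than 1, so the flow is subcritical.

subcritical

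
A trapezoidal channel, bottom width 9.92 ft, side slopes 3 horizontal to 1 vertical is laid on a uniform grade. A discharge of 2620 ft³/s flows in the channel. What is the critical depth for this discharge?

y_c = 7.15 ft

At critical depth, Q² T / (g A³) = 1, i.e. A³/T = Q²/g = 2620²/32.2 = 213200.
Try y = 8.49 ft: A³/T = 445700 — high.
Try y = 5.22 ft: A³/T = 57730 — low.
Try y = 7.15 ft: A³/T = 213600 — close enough.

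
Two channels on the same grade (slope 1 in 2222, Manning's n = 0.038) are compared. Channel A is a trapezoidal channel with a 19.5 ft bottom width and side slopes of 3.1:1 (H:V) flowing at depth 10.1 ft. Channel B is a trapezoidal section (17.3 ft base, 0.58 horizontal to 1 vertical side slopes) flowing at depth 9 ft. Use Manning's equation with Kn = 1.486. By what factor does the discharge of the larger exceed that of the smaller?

2.75

Channel A: With bottom width b = 19.5 ft and side slope z = 3.1: A = (b + zy)y = (19.5 + 3.1×10.1)×10.1 = 513.2 ft²; P = b + 2y√(1+z²) = 19.5 + 2×10.1×3.257 = 85.3 ft. Hydraulic radius R = A/P = 513.2/85.3 = 6.016 ft. Q_A = (1.486/0.038)·513.2·6.016^(2/3)·√0.00045 = 1408 ft³/s.
Channel B: With bottom width b = 17.3 ft and side slope z = 0.58: A = (b + zy)y = (17.3 + 0.58×9)×9 = 202.7 ft²; P = b + 2y√(1+z²) = 17.3 + 2×9×1.156 = 38.11 ft. Hydraulic radius R = A/P = 202.7/38.11 = 5.318 ft. Q_B = (1.486/0.038)·202.7·5.318^(2/3)·√0.00045 = 512.3 ft³/s.
The larger discharge is 1408 ft³/s and the smaller is 512.3 ft³/s; the ratio is 2.75.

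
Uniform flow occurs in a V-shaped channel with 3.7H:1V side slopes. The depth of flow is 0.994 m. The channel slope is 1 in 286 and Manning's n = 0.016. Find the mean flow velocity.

For a triangular section with side slope z = 3.7: A = zy² = 3.7×0.994² = 3.656 m²; P = 2y√(1+z²) = 2×0.994×3.833 = 7.62 m.
Hydraulic radius R = A/P = 3.656/7.62 = 0.4798 m.
From Manning's equation, V = (1/n) R^(2/3) S^(1/2) = (1/0.016) × 0.4798^(2/3) × 0.003497^(1/2) = 2.26 m/s.

V = 2.26 m/s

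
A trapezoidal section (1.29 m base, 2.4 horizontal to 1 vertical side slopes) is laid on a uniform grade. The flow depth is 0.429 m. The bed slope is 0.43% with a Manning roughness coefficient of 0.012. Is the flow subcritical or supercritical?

With bottom width b = 1.29 m and side slope z = 2.4: A = (b + zy)y = (1.29 + 2.4×0.429)×0.429 = 0.9951 m²; P = b + 2y√(1+z²) = 1.29 + 2×0.429×2.6 = 3.521 m.
Hydraulic radius R = A/P = 0.9951/3.521 = 0.2826 m.
V = (1/n) R^(2/3) √S = (1/0.012) × 0.2826^(2/3) × √0.0043 = 2.353 m/s. Hydraulic depth D_h = A/T = 0.9951/3.349 = 0.2971 m.
Froude number Fr = V/√(g·D_h) = 2.353/√(9.81×0.2971) = 1.38, which is greater than 1, so the flow is supercritical.

supercritical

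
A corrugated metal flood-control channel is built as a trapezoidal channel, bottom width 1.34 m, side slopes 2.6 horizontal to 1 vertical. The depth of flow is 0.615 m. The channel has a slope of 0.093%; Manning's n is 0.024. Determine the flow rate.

Q = 1.2 m³/s

With bottom width b = 1.34 m and side slope z = 2.6: A = (b + zy)y = (1.34 + 2.6×0.615)×0.615 = 1.807 m²; P = b + 2y√(1+z²) = 1.34 + 2×0.615×2.786 = 4.766 m.
Hydraulic radius R = A/P = 1.807/4.766 = 0.3792 m.
Manning's equation: Q = (1/n) A R^(2/3) S^(1/2) = (1/0.024) × 1.807 × 0.3792^(2/3) × 0.00093^(1/2) = 1.2 m³/s.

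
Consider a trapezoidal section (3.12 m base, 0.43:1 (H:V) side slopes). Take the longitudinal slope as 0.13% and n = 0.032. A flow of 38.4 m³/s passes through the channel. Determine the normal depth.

Manning's equation rearranged: A R^(2/3) = nQ / (1·√S) = 0.032 × 38.4 / (√0.0013) = 34.08.
Try y = 3.94 m: A R^(2/3) = 26.18 — too small.
Try y = 4.57 m: A R^(2/3) = 34.11 — ≈ 34.08.

y_n = 4.57 m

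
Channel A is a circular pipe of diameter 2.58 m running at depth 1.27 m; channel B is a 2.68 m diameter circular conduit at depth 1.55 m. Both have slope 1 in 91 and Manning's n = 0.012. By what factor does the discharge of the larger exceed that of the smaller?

1.44

Channel A: For a circular section of diameter D = 2.58 m at depth y = 1.27 m, the central angle is θ = 2 arccos(1 − 2y/D) = 3.111 rad. Then A = (D²/8)(θ − sin θ) = 2.562 m² and P = Dθ/2 = 4.013 m. Hydraulic radius R = A/P = 2.562/4.013 = 0.6386 m. Q_A = (1/0.012)·2.562·0.6386^(2/3)·√0.01099 = 16.6 m³/s.
Channel B: For a circular section of diameter D = 2.68 m at depth y = 1.55 m, the central angle is θ = 2 arccos(1 − 2y/D) = 3.456 rad. Then A = (D²/8)(θ − sin θ) = 3.381 m² and P = Dθ/2 = 4.631 m. Hydraulic radius R = A/P = 3.381/4.631 = 0.73 m. Q_B = (1/0.012)·3.381·0.73^(2/3)·√0.01099 = 23.95 m³/s.
The larger discharge is 23.95 m³/s and the smaller is 16.6 m³/s; the ratio is 1.44.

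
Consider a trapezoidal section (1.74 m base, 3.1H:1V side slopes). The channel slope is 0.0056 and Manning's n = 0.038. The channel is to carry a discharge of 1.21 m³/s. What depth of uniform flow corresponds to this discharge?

y_n = 0.443 m

Manning's equation rearranged: A R^(2/3) = nQ / (1·√S) = 0.038 × 1.21 / (√0.0056) = 0.6144.
At y = 0.396 m: A R^(2/3) = 0.4934 — low.
At y = 0.443 m: A R^(2/3) = 0.6155 — close enough.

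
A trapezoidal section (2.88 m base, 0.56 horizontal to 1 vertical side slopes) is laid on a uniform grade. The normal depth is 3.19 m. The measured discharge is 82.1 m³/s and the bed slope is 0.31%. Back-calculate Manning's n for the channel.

With bottom width b = 2.88 m and side slope z = 0.56: A = (b + zy)y = (2.88 + 0.56×3.19)×3.19 = 14.89 m²; P = b + 2y√(1+z²) = 2.88 + 2×3.19×1.146 = 10.19 m.
Hydraulic radius R = A/P = 14.89/10.19 = 1.461 m.
Rearranging Manning's equation: n = (1/Q) A R^(2/3) S^(1/2) = (1/82.1) × 14.89 × 1.461^(2/3) × √0.0031 = 0.013.

n = 0.013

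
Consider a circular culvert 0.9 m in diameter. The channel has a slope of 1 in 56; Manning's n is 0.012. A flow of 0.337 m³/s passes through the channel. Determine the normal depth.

y_n = 0.218 m

Manning's equation rearranged: A R^(2/3) = nQ / (1·√S) = 0.012 × 0.337 / (√0.01786) = 0.03026.
At y = 0.158 m: A R^(2/3) = 0.01581 — short.
At y = 0.244 m: A R^(2/3) = 0.03783 — over.
At y = 0.218 m: A R^(2/3) = 0.03028 — ≈ 0.03026.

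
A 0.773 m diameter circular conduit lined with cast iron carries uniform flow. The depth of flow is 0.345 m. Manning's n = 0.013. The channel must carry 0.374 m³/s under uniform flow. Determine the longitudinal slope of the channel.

For a circular section of diameter D = 0.773 m at depth y = 0.345 m, the central angle is θ = 2 arccos(1 − 2y/D) = 2.926 rad. Then A = (D²/8)(θ − sin θ) = 0.2026 m² and P = Dθ/2 = 1.131 m.
Hydraulic radius R = A/P = 0.2026/1.131 = 0.1792 m.
From Manning's equation, S = [nQ / (1 A R^(2/3))]² = [0.013 × 0.374 / (1 × 0.2026 × 0.1792^(2/3))]² = 0.0057.

S = 0.0057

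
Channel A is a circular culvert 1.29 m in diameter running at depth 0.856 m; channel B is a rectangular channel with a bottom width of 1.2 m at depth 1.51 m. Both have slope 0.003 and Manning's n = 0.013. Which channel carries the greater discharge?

channel B

Channel A: For a circular section of diameter D = 1.29 m at depth y = 0.856 m, the central angle is θ = 2 arccos(1 − 2y/D) = 3.808 rad. Then A = (D²/8)(θ − sin θ) = 0.9207 m² and P = Dθ/2 = 2.456 m. Hydraulic radius R = A/P = 0.9207/2.456 = 0.3749 m. Q_A = (1/0.013)·0.9207·0.3749^(2/3)·√0.003 = 2.017 m³/s.
Channel B: Flow area A = b·y = 1.2 × 1.51 = 1.812 m². Wetted perimeter P = b + 2y = 1.2 + 2×1.51 = 4.22 m. Hydraulic radius R = A/P = 1.812/4.22 = 0.4294 m. Q_B = (1/0.013)·1.812·0.4294^(2/3)·√0.003 = 4.345 m³/s.
Q_A = 2.017 m³/s vs Q_B = 4.345 m³/s, so channel B carries more.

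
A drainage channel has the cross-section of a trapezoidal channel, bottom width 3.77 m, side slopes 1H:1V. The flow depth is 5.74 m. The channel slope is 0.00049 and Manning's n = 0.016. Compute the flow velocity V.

With bottom width b = 3.77 m and side slope z = 1: A = (b + zy)y = (3.77 + 1×5.74)×5.74 = 54.59 m²; P = b + 2y√(1+z²) = 3.77 + 2×5.74×1.414 = 20.01 m.
Hydraulic radius R = A/P = 54.59/20.01 = 2.729 m.
From Manning's equation, V = (1/n) R^(2/3) S^(1/2) = (1/0.016) × 2.729^(2/3) × 0.00049^(1/2) = 2.7 m/s.

V = 2.7 m/s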